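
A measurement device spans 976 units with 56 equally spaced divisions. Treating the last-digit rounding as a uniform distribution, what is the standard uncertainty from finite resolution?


resolution = range / divisions
resolution = 976 / 56 = 17.428571
u_res = resolution / (2*sqrt(3))
u_res = 17.428571 / 3.4641016
u_res = 5.0312

5.0312


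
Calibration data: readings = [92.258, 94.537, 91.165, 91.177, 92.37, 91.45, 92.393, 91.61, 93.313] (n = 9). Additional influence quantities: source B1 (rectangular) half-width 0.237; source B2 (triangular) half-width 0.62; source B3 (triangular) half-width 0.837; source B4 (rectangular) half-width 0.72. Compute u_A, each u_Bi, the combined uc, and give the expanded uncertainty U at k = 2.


mean = (92.258 + 94.537 + 91.165 + 91.177 + 92.37 + 91.45 + 92.393 + 91.61 + 93.313) / 9 = 92.25255556
s = sqrt(sum((x - mean)^2)/(n-1)) = 1.105291
u_A = s / sqrt(n) = 1.105291 / sqrt(9) = 0.36843033
u_B1 = 0.237 / sqrt(3) = 0.13683201
u_B2 = 0.62 / sqrt(6) = 0.25311394
u_B3 = 0.837 / sqrt(6) = 0.34170382
u_B4 = 0.72 / sqrt(3) = 0.41569219
uc = sqrt(0.36843033^2 + 0.13683201^2 + 0.25311394^2 + 0.34170382^2 + 0.41569219^2) = 0.71280577
U = k * uc = 2 * 0.71280577
U = 1.4256

1.4256


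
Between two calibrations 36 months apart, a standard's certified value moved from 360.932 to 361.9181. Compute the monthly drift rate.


rate = (v2 - v1) / months
= (361.9181 - 360.932) / 36
= 0.9861 / 36
= 0.0274

0.0274


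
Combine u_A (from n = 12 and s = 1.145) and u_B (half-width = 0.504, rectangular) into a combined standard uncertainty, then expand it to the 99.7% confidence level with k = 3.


u_A = s / sqrt(n) = 1.145 / sqrt(12) = 0.33053303
u_B = half_width / sqrt(3) = 0.504 / sqrt(3) = 0.29098454
uc = sqrt(u_A^2 + u_B^2) = sqrt(0.33053303^2 + 0.29098454^2) = 0.44036813
U = k * uc = 3 * 0.44036813
U = 1.3211

1.3211


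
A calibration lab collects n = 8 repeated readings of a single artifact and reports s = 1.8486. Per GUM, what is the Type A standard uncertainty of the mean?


u_A = s / sqrt(n)
u_A = 1.8486 / sqrt(8)
u_A = 1.8486 / 2.8284271
u_A = 0.6536

0.6536


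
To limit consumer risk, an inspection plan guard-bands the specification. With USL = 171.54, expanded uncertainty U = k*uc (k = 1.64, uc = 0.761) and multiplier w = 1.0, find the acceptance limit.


U = k * uc = 1.64 * 0.761 = 1.24804
guard band g = w * U = 1.0 * 1.24804 = 1.24804
AL = USL - g = 171.54 - 1.24804
AL = 170.2920

170.2920


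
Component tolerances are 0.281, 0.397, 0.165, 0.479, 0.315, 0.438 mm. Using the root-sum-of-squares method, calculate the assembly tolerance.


RSS = sqrt(0.281^2 + 0.397^2 + 0.165^2 + 0.479^2 + 0.315^2 + 0.438^2)
= sqrt(0.784305)
= 0.8856

0.8856


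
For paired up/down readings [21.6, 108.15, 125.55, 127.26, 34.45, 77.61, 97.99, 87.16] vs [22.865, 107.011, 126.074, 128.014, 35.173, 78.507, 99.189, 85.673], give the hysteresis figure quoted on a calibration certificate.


|21.6 - 22.865| = 1.2650
|108.15 - 107.011| = 1.1390
|125.55 - 126.074| = 0.5240
|127.26 - 128.014| = 0.7540
|34.45 - 35.173| = 0.7230
|77.61 - 78.507| = 0.8970
|97.99 - 99.189| = 1.1990
|87.16 - 85.673| = 1.4870
hysteresis = max(diffs) = 1.4870

1.4870


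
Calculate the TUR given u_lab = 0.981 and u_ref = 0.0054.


TUR = u_lab / u_ref
= 0.981 / 0.0054
= 181.6667

181.6667


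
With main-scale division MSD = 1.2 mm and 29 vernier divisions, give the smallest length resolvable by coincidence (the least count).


LC = MSD / n_div
= 1.2 / 29
= 0.0414

0.0414


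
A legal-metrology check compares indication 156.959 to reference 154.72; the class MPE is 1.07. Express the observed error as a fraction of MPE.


e = indication - reference = 156.959 - 154.72 = 2.2390
|e| = 2.2390
ratio = |e| / MPE = 2.2390 / 1.07
ratio = 2.0925

2.0925


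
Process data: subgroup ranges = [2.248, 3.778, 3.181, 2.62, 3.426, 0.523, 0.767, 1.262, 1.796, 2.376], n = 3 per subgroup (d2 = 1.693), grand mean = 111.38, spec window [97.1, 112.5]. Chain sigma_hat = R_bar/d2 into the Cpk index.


R_bar = (2.248 + 3.778 + 3.181 + 2.62 + 3.426 + 0.523 + 0.767 + 1.262 + 1.796 + 2.376) / 10 = 2.1977
sigma = R_bar / d2 = 2.1977 / 1.693 = 1.2981099
Cp = (USL - LSL)/(6*sigma) = (112.5 - 97.1)/(6*1.2981099) = 1.9772
Cpu = (112.5 - 111.38)/(3*1.2981099) = 0.2876
Cpl = (111.38 - 97.1)/(3*1.2981099) = 3.6669
Cpk = min(Cpu, Cpl) = 0.2876

0.2876


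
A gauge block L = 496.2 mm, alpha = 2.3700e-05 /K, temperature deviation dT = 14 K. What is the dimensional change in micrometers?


dL = L * alpha * dT
= 496.2 * 2.3700e-05 * 14
= 0.1646392 mm
dL_um = 0.1646392 * 1000 = 164.6392 um

164.6392


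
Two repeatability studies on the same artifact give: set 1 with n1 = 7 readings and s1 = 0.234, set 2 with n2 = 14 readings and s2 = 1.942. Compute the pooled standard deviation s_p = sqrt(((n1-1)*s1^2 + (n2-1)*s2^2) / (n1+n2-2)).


s_p = sqrt(((n1-1)*s1^2 + (n2-1)*s2^2) / (n1+n2-2))
numerator = (7-1)*0.234^2 + (14-1)*1.942^2 = 0.328536 + 49.027732 = 49.356268
denominator = 7 + 14 - 2 = 19
s_p^2 = 49.356268 / 19 = 2.5976983
s_p = sqrt(2.5976983) = 1.6117

1.6117


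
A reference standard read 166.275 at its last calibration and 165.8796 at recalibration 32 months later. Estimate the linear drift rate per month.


rate = (v2 - v1) / months
= (165.8796 - 166.275) / 32
= -0.3954 / 32
= -0.0124

-0.0124


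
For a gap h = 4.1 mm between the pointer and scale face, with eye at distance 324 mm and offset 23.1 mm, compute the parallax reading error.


error = h * offset / d
= 4.1 * 23.1 / 324
= 0.2923

0.2923


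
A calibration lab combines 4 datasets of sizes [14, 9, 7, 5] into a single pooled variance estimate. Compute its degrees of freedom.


nu = sum_i (n_i - 1)
nu = ((14 - 1) + (9 - 1) + (7 - 1) + (5 - 1))
nu = 13 + 8 + 6 + 4
nu = 31

31


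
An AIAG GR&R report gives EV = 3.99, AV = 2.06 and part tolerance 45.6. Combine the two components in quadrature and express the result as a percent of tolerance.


GRR = sqrt(EV^2 + AV^2) = sqrt(3.99^2 + 2.06^2) = 4.4904009
%GRR = GRR / tol * 100 = 4.4904009 / 45.6 * 100
%GRR = 9.8474

9.8474


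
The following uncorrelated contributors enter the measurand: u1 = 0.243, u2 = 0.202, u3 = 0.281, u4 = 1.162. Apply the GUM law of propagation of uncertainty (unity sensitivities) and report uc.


uc = sqrt(0.243^2 + 0.202^2 + 0.281^2 + 1.162^2)
uc = sqrt(1.529058)
uc = 1.2366

1.2366


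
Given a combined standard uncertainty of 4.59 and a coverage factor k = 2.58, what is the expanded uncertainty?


U = k * uc
U = 2.58 * 4.59
U = 11.8422

11.8422


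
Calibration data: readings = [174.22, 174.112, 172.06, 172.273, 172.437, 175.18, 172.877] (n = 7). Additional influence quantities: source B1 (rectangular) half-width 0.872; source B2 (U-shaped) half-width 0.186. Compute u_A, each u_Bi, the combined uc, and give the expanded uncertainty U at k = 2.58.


mean = (174.22 + 174.112 + 172.06 + 172.273 + 172.437 + 175.18 + 172.877) / 7 = 173.3084286
s = sqrt(sum((x - mean)^2)/(n-1)) = 1.1941296
u_A = s / sqrt(n) = 1.1941296 / sqrt(7) = 0.45133856
u_B1 = 0.872 / sqrt(3) = 0.50344943
u_B2 = 0.186 / sqrt(2) = 0.13152186
uc = sqrt(0.45133856^2 + 0.50344943^2 + 0.13152186^2) = 0.6888148
U = k * uc = 2.58 * 0.6888148
U = 1.7771

1.7771


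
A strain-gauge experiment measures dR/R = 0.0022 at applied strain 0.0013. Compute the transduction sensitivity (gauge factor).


GF = (dR/R) / epsilon
= 0.0022 / 0.0013
= 1.6923

1.6923


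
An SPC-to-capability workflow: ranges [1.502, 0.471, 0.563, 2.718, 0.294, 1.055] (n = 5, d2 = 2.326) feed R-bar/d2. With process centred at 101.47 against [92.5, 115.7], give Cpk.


R_bar = (1.502 + 0.471 + 0.563 + 2.718 + 0.294 + 1.055) / 6 = 1.1005
sigma = R_bar / d2 = 1.1005 / 2.326 = 0.47312984
Cp = (USL - LSL)/(6*sigma) = (115.7 - 92.5)/(6*0.47312984) = 8.1725
Cpu = (115.7 - 101.47)/(3*0.47312984) = 10.0254
Cpl = (101.47 - 92.5)/(3*0.47312984) = 6.3196
Cpk = min(Cpu, Cpl) = 6.3196

6.3196


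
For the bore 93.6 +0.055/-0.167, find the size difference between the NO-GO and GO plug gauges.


GO = nominal - lower_tol (smallest hole = maximum material condition)
GO = 93.6 - 0.167 = 93.433
NO-GO = nominal + upper_tol (largest hole = least material condition)
NO-GO = 93.6 + 0.055 = 93.655
spread = NO-GO - GO = 93.655 - 93.433 = 0.2220

0.2220


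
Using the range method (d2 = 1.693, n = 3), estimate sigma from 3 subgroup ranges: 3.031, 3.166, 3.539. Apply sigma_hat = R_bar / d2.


R_bar = (3.031 + 3.166 + 3.539) / 3
R_bar = 9.736 / 3 = 3.2453333
sigma_hat = R_bar / d2 = 3.2453333 / 1.693 = 1.9169

1.9169


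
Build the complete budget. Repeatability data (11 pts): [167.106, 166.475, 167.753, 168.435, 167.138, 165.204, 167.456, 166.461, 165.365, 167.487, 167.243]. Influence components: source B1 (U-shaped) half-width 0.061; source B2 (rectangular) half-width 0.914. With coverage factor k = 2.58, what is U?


mean = (167.106 + 166.475 + 167.753 + 168.435 + 167.138 + 165.204 + 167.456 + 166.461 + 165.365 + 167.487 + 167.243) / 11 = 166.9202727
s = sqrt(sum((x - mean)^2)/(n-1)) = 0.97753436
u_A = s / sqrt(n) = 0.97753436 / sqrt(11) = 0.2947377
u_B1 = 0.061 / sqrt(2) = 0.043133514
u_B2 = 0.914 / sqrt(3) = 0.52769815
uc = sqrt(0.2947377^2 + 0.043133514^2 + 0.52769815^2) = 0.60596712
U = k * uc = 2.58 * 0.60596712
U = 1.5634

1.5634


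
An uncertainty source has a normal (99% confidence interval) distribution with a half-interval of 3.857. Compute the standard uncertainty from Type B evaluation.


u_B = half_width / 2.576
u_B = 3.857 / 2.576
u_B = 1.4973

1.4973


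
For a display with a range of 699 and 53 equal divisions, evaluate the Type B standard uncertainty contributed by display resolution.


resolution = range / divisions
resolution = 699 / 53 = 13.188679
u_res = resolution / (2*sqrt(3))
u_res = 13.188679 / 3.4641016
u_res = 3.8072

3.8072


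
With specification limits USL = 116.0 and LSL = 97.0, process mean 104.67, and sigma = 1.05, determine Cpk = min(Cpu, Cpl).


Cpu = (USL - mean) / (3*sigma) = (116.0 - 104.67) / (3*1.05) = 3.5968
Cpl = (mean - LSL) / (3*sigma) = (104.67 - 97.0) / (3*1.05) = 2.4349
Cpk = min(Cpu, Cpl) = 2.4349

2.4349


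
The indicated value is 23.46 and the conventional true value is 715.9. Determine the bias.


Systematic error = measured - true
= 23.46 - 715.9
= -692.4400

-692.4400


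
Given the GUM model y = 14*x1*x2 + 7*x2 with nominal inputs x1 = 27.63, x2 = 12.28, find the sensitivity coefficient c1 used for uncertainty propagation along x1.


y = 14*x1*x2 + 7*x2
dy/dx1 = 14*x2
Evaluate at x2 = 12.28: c1 = 14 * 12.28
c1 = 171.9200

171.9200


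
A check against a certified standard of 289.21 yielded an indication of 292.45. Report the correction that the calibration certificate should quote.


Correction = standard - reading
= 289.21 - 292.45
= -3.2400

-3.2400


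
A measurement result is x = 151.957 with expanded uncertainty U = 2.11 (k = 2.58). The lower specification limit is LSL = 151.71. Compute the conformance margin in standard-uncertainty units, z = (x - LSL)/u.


u = U / k = 2.11 / 2.58 = 0.81782946
margin = |LSL - x| = |151.71 - 151.957| = 0.247
z = margin / u = 0.247 / 0.81782946
z = 0.3020

0.3020


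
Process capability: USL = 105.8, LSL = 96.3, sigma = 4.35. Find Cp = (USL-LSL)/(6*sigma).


Cp = (USL - LSL) / (6 * sigma)
= (105.8 - 96.3) / (6 * 4.35)
= 9.5000 / 26.1000
= 0.3640

0.3640


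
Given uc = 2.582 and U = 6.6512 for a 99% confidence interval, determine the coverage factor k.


k = U / uc
k = 6.6512 / 2.582
k = 2.576

2.576


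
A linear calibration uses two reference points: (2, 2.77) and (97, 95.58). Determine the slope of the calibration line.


slope = (y2 - y1) / (x2 - x1)
= (95.58 - 2.77) / (97 - 2)
= 92.8100 / 95
= 0.9769

0.9769


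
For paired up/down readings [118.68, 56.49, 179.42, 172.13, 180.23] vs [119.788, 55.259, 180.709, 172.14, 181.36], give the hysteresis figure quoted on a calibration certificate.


|118.68 - 119.788| = 1.1080
|56.49 - 55.259| = 1.2310
|179.42 - 180.709| = 1.2890
|172.13 - 172.14| = 0.0100
|180.23 - 181.36| = 1.1300
hysteresis = max(diffs) = 1.2890

1.2890


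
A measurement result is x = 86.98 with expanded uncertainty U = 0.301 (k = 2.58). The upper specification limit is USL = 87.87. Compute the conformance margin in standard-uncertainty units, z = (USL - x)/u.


u = U / k = 0.301 / 2.58 = 0.11666667
margin = |USL - x| = |87.87 - 86.98| = 0.89
z = margin / u = 0.89 / 0.11666667
z = 7.6286

7.6286


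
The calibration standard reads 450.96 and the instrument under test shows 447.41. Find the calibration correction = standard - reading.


Correction = standard - reading
= 450.96 - 447.41
= 3.5500

3.5500


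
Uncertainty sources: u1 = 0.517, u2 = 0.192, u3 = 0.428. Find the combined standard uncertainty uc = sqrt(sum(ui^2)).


uc = sqrt(0.517^2 + 0.192^2 + 0.428^2)
uc = sqrt(0.487337)
uc = 0.6981

0.6981


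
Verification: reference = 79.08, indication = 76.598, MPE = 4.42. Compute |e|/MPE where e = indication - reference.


e = indication - reference = 76.598 - 79.08 = -2.4820
|e| = 2.4820
ratio = |e| / MPE = 2.4820 / 4.42
ratio = 0.5615

0.5615


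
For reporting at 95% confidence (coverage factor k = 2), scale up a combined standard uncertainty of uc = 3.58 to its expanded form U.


U = k * uc
U = 2 * 3.58
U = 7.1600

7.1600


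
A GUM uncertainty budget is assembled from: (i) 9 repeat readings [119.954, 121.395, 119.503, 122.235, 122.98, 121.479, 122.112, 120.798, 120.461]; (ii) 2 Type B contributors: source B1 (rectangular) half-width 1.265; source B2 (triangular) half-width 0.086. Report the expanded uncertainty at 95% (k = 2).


mean = (119.954 + 121.395 + 119.503 + 122.235 + 122.98 + 121.479 + 122.112 + 120.798 + 120.461) / 9 = 121.213
s = sqrt(sum((x - mean)^2)/(n-1)) = 1.1360988
u_A = s / sqrt(n) = 1.1360988 / sqrt(9) = 0.3786996
u_B1 = 1.265 / sqrt(3) = 0.73034809
u_B2 = 0.086 / sqrt(6) = 0.035109353
uc = sqrt(0.3786996^2 + 0.73034809^2 + 0.035109353^2) = 0.82344058
U = k * uc = 2 * 0.82344058
U = 1.6469

1.6469


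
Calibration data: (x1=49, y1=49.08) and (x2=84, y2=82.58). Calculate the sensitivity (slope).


slope = (y2 - y1) / (x2 - x1)
= (82.58 - 49.08) / (84 - 49)
= 33.5000 / 35
= 0.9571

0.9571


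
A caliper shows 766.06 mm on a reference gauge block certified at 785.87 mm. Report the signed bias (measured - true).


Systematic error = measured - true
= 766.06 - 785.87
= -19.8100

-19.8100


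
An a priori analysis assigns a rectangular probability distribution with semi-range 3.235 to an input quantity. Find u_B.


u_B = half_width / sqrt(3)
u_B = 3.235 / 1.7320508
u_B = 1.8677

1.8677


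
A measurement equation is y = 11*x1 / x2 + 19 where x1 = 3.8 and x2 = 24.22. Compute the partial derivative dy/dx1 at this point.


y = 11*x1 / x2 + 19
dy/dx1 = 11/x2
Evaluate at x2 = 24.22: c1 = 11 / 24.22
c1 = 0.4542

0.4542


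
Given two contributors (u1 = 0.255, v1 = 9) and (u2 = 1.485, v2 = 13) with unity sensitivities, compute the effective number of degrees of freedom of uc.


uc = sqrt(u1^2 + u2^2) = sqrt(0.255^2 + 1.485^2) = 1.5067349
v_eff = uc^4 / (u1^4/v1 + u2^4/v2)
= 1.5067349^4 / (0.255^4/9 + 1.485^4/13)
= 5.1540353 / 0.37454806
v_eff = 13.7607

13.7607


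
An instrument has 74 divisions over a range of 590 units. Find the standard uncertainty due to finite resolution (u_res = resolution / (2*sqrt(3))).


resolution = range / divisions
resolution = 590 / 74 = 7.972973
u_res = resolution / (2*sqrt(3))
u_res = 7.972973 / 3.4641016
u_res = 2.3016

2.3016


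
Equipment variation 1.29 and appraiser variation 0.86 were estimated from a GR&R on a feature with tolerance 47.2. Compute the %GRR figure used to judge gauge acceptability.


GRR = sqrt(EV^2 + AV^2) = sqrt(1.29^2 + 0.86^2) = 1.550387
%GRR = GRR / tol * 100 = 1.550387 / 47.2 * 100
%GRR = 3.2847

3.2847


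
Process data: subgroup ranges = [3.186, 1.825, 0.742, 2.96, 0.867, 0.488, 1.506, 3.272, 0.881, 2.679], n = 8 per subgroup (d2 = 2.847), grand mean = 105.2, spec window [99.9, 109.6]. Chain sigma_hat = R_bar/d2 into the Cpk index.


R_bar = (3.186 + 1.825 + 0.742 + 2.96 + 0.867 + 0.488 + 1.506 + 3.272 + 0.881 + 2.679) / 10 = 1.8406
sigma = R_bar / d2 = 1.8406 / 2.847 = 0.64650509
Cp = (USL - LSL)/(6*sigma) = (109.6 - 99.9)/(6*0.64650509) = 2.5006
Cpu = (109.6 - 105.2)/(3*0.64650509) = 2.2686
Cpl = (105.2 - 99.9)/(3*0.64650509) = 2.7326
Cpk = min(Cpu, Cpl) = 2.2686

2.2686


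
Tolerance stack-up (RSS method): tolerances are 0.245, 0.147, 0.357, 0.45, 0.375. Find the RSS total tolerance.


RSS = sqrt(0.245^2 + 0.147^2 + 0.357^2 + 0.45^2 + 0.375^2)
= sqrt(0.552208)
= 0.7431

0.7431


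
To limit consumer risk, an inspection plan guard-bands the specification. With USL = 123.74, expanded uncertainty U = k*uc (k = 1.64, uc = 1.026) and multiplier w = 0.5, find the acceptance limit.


U = k * uc = 1.64 * 1.026 = 1.68264
guard band g = w * U = 0.5 * 1.68264 = 0.84132
AL = USL - g = 123.74 - 0.84132
AL = 122.8987

122.8987


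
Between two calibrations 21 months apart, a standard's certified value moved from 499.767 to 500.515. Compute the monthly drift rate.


rate = (v2 - v1) / months
= (500.515 - 499.767) / 21
= 0.7480 / 21
= 0.0356

0.0356


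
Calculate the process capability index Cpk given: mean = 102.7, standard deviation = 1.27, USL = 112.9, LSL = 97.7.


Cpu = (USL - mean) / (3*sigma) = (112.9 - 102.7) / (3*1.27) = 2.6772
Cpl = (mean - LSL) / (3*sigma) = (102.7 - 97.7) / (3*1.27) = 1.3123
Cpk = min(Cpu, Cpl) = 1.3123

1.3123


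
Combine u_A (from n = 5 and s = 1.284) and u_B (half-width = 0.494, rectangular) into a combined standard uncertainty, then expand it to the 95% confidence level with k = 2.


u_A = s / sqrt(n) = 1.284 / sqrt(5) = 0.57422226
u_B = half_width / sqrt(3) = 0.494 / sqrt(3) = 0.28521103
uc = sqrt(u_A^2 + u_B^2) = sqrt(0.57422226^2 + 0.28521103^2) = 0.64115251
U = k * uc = 2 * 0.64115251
U = 1.2823

1.2823


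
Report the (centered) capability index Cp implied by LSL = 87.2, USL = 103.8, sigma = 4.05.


Cp = (USL - LSL) / (6 * sigma)
= (103.8 - 87.2) / (6 * 4.05)
= 16.6000 / 24.3000
= 0.6831

0.6831


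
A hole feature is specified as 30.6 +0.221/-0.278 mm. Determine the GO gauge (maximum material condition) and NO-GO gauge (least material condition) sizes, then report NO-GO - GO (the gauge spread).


GO = nominal - lower_tol (smallest hole = maximum material condition)
GO = 30.6 - 0.278 = 30.322
NO-GO = nominal + upper_tol (largest hole = least material condition)
NO-GO = 30.6 + 0.221 = 30.821
spread = NO-GO - GO = 30.821 - 30.322 = 0.4990

0.4990


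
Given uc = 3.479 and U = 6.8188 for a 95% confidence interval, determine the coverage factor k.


k = U / uc
k = 6.8188 / 3.479
k = 1.96

1.96


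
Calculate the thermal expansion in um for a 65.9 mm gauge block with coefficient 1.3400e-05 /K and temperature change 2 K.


dL = L * alpha * dT
= 65.9 * 1.3400e-05 * 2
= 0.0017661 mm
dL_um = 0.0017661 * 1000 = 1.7661 um

1.7661


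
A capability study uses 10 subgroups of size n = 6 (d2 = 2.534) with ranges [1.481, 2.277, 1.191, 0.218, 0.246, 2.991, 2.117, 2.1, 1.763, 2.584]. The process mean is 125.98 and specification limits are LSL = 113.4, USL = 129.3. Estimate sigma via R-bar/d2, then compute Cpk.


R_bar = (1.481 + 2.277 + 1.191 + 0.218 + 0.246 + 2.991 + 2.117 + 2.1 + 1.763 + 2.584) / 10 = 1.6968
sigma = R_bar / d2 = 1.6968 / 2.534 = 0.66961326
Cp = (USL - LSL)/(6*sigma) = (129.3 - 113.4)/(6*0.66961326) = 3.9575
Cpu = (129.3 - 125.98)/(3*0.66961326) = 1.6527
Cpl = (125.98 - 113.4)/(3*0.66961326) = 6.2623
Cpk = min(Cpu, Cpl) = 1.6527

1.6527


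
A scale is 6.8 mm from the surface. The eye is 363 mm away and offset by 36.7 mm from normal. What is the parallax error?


error = h * offset / d
= 6.8 * 36.7 / 363
= 0.6875

0.6875


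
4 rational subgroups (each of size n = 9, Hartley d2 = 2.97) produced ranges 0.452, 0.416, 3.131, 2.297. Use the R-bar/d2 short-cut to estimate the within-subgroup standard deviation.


R_bar = (0.452 + 0.416 + 3.131 + 2.297) / 4
R_bar = 6.296 / 4 = 1.574
sigma_hat = R_bar / d2 = 1.574 / 2.97 = 0.5300

0.5300


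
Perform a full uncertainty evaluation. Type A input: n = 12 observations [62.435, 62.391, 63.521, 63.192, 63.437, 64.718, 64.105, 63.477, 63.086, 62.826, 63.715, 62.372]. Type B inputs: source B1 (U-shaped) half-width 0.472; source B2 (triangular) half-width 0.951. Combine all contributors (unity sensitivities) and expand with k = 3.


mean = (62.435 + 62.391 + 63.521 + 63.192 + 63.437 + 64.718 + 64.105 + 63.477 + 63.086 + 62.826 + 63.715 + 62.372) / 12 = 63.27291667
s = sqrt(sum((x - mean)^2)/(n-1)) = 0.71598228
u_A = s / sqrt(n) = 0.71598228 / sqrt(12) = 0.20668628
u_B1 = 0.472 / sqrt(2) = 0.3337544
u_B2 = 0.951 / sqrt(6) = 0.38824412
uc = sqrt(0.20668628^2 + 0.3337544^2 + 0.38824412^2) = 0.55212744
U = k * uc = 3 * 0.55212744
U = 1.6564

1.6564


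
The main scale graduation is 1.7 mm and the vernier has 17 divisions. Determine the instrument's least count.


LC = MSD / n_div
= 1.7 / 17
= 0.1000

0.1000


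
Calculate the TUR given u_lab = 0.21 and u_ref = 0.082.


TUR = u_lab / u_ref
= 0.21 / 0.082
= 2.5610

2.5610


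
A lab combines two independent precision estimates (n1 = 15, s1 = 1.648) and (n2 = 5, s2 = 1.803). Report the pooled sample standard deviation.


s_p = sqrt(((n1-1)*s1^2 + (n2-1)*s2^2) / (n1+n2-2))
numerator = (15-1)*1.648^2 + (5-1)*1.803^2 = 38.022656 + 13.003236 = 51.025892
denominator = 15 + 5 - 2 = 18
s_p^2 = 51.025892 / 18 = 2.8347718
s_p = sqrt(2.8347718) = 1.6837

1.6837


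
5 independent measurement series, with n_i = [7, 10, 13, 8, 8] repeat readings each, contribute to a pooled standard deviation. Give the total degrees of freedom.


nu = sum_i (n_i - 1)
nu = ((7 - 1) + (10 - 1) + (13 - 1) + (8 - 1) + (8 - 1))
nu = 6 + 9 + 12 + 7 + 7
nu = 41

41


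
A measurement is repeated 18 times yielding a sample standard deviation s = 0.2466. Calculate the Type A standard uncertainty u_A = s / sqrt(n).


u_A = s / sqrt(n)
u_A = 0.2466 / sqrt(18)
u_A = 0.2466 / 4.2426407
u_A = 0.0581

0.0581


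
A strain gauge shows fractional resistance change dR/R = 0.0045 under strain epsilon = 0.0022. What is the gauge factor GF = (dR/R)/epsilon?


GF = (dR/R) / epsilon
= 0.0045 / 0.0022
= 2.0455

2.0455


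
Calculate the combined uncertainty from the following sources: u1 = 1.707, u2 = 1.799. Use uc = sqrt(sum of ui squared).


uc = sqrt(1.707^2 + 1.799^2)
uc = sqrt(6.15025)
uc = 2.4800

2.4800


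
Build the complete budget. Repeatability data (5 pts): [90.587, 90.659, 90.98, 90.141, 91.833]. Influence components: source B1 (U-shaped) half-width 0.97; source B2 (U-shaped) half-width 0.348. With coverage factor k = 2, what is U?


mean = (90.587 + 90.659 + 90.98 + 90.141 + 91.833) / 5 = 90.84
s = sqrt(sum((x - mean)^2)/(n-1)) = 0.63067821
u_A = s / sqrt(n) = 0.63067821 / sqrt(5) = 0.28204787
u_B1 = 0.97 / sqrt(2) = 0.68589358
u_B2 = 0.348 / sqrt(2) = 0.24607316
uc = sqrt(0.28204787^2 + 0.68589358^2 + 0.24607316^2) = 0.78137891
U = k * uc = 2 * 0.78137891
U = 1.5628

1.5628


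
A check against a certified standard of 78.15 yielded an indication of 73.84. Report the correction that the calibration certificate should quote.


Correction = standard - reading
= 78.15 - 73.84
= 4.3100

4.3100


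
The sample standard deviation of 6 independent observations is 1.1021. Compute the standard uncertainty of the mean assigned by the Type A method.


u_A = s / sqrt(n)
u_A = 1.1021 / sqrt(6)
u_A = 1.1021 / 2.4494897
u_A = 0.4499

0.4499


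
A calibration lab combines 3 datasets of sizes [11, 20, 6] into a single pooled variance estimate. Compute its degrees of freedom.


nu = sum_i (n_i - 1)
nu = ((11 - 1) + (20 - 1) + (6 - 1))
nu = 10 + 19 + 5
nu = 34

34


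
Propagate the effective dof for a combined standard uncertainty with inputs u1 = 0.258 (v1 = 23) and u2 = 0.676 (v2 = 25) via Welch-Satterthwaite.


uc = sqrt(u1^2 + u2^2) = sqrt(0.258^2 + 0.676^2) = 0.72356064
v_eff = uc^4 / (u1^4/v1 + u2^4/v2)
= 0.72356064^4 / (0.258^4/23 + 0.676^4/25)
= 0.27409413 / 0.0085457246
v_eff = 32.0738

32.0738


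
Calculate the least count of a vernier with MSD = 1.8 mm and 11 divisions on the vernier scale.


LC = MSD / n_div
= 1.8 / 11
= 0.1636

0.1636


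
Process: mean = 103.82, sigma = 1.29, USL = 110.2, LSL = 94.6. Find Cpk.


Cpu = (USL - mean) / (3*sigma) = (110.2 - 103.82) / (3*1.29) = 1.6486
Cpl = (mean - LSL) / (3*sigma) = (103.82 - 94.6) / (3*1.29) = 2.3824
Cpk = min(Cpu, Cpl) = 1.6486

1.6486


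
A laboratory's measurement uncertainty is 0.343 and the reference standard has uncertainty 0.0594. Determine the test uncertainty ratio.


TUR = u_lab / u_ref
= 0.343 / 0.0594
= 5.7744

5.7744


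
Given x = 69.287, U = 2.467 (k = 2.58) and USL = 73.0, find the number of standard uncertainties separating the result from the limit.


u = U / k = 2.467 / 2.58 = 0.95620155
margin = |USL - x| = |73.0 - 69.287| = 3.713
z = margin / u = 3.713 / 0.95620155
z = 3.8831

3.8831


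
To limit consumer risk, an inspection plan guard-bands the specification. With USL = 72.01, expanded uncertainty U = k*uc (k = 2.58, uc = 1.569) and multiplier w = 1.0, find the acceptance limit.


U = k * uc = 2.58 * 1.569 = 4.04802
guard band g = w * U = 1.0 * 4.04802 = 4.04802
AL = USL - g = 72.01 - 4.04802
AL = 67.9620

67.9620


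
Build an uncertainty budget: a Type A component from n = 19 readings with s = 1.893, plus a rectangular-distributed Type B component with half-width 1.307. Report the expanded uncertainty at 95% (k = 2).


u_A = s / sqrt(n) = 1.893 / sqrt(19) = 0.43428398
u_B = half_width / sqrt(3) = 1.307 / sqrt(3) = 0.7545968
uc = sqrt(u_A^2 + u_B^2) = sqrt(0.43428398^2 + 0.7545968^2) = 0.87064281
U = k * uc = 2 * 0.87064281
U = 1.7413

1.7413


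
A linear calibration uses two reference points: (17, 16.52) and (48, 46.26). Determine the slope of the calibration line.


slope = (y2 - y1) / (x2 - x1)
= (46.26 - 16.52) / (48 - 17)
= 29.7400 / 31
= 0.9594

0.9594


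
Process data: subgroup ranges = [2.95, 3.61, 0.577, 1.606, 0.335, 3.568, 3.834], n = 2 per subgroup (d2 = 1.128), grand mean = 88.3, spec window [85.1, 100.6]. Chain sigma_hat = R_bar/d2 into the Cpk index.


R_bar = (2.95 + 3.61 + 0.577 + 1.606 + 0.335 + 3.568 + 3.834) / 7 = 2.3542857
sigma = R_bar / d2 = 2.3542857 / 1.128 = 2.0871327
Cp = (USL - LSL)/(6*sigma) = (100.6 - 85.1)/(6*2.0871327) = 1.2377
Cpu = (100.6 - 88.3)/(3*2.0871327) = 1.9644
Cpl = (88.3 - 85.1)/(3*2.0871327) = 0.5111
Cpk = min(Cpu, Cpl) = 0.5111

0.5111


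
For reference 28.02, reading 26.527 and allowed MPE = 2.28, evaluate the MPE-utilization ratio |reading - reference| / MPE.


e = indication - reference = 26.527 - 28.02 = -1.4930
|e| = 1.4930
ratio = |e| / MPE = 1.4930 / 2.28
ratio = 0.6548

0.6548


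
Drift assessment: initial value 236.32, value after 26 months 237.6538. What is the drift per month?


rate = (v2 - v1) / months
= (237.6538 - 236.32) / 26
= 1.3338 / 26
= 0.0513

0.0513


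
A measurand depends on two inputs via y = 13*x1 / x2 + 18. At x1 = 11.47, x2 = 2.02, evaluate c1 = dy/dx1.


y = 13*x1 / x2 + 18
dy/dx1 = 13/x2
Evaluate at x2 = 2.02: c1 = 13 / 2.02
c1 = 6.4356

6.4356


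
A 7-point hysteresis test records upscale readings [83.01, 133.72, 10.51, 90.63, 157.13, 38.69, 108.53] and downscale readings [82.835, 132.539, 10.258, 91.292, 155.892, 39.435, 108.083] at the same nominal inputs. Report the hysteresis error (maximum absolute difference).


|83.01 - 82.835| = 0.1750
|133.72 - 132.539| = 1.1810
|10.51 - 10.258| = 0.2520
|90.63 - 91.292| = 0.6620
|157.13 - 155.892| = 1.2380
|38.69 - 39.435| = 0.7450
|108.53 - 108.083| = 0.4470
hysteresis = max(diffs) = 1.2380

1.2380


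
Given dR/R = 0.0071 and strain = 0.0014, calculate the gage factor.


GF = (dR/R) / epsilon
= 0.0071 / 0.0014
= 5.0714

5.0714


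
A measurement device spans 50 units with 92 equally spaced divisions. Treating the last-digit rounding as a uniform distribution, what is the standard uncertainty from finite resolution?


resolution = range / divisions
resolution = 50 / 92 = 0.54347826
u_res = resolution / (2*sqrt(3))
u_res = 0.54347826 / 3.4641016
u_res = 0.1569

0.1569


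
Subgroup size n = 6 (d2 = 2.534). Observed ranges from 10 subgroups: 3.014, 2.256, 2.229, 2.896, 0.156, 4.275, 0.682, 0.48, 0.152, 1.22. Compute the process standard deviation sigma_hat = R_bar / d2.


R_bar = (3.014 + 2.256 + 2.229 + 2.896 + 0.156 + 4.275 + 0.682 + 0.48 + 0.152 + 1.22) / 10
R_bar = 17.36 / 10 = 1.736
sigma_hat = R_bar / d2 = 1.736 / 2.534 = 0.6851

0.6851


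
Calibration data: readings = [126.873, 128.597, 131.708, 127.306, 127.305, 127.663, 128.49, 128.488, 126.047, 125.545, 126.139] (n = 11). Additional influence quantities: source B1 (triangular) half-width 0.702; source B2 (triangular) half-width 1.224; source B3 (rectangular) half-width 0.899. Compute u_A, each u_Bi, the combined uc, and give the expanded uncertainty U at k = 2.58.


mean = (126.873 + 128.597 + 131.708 + 127.306 + 127.305 + 127.663 + 128.49 + 128.488 + 126.047 + 125.545 + 126.139) / 11 = 127.651
s = sqrt(sum((x - mean)^2)/(n-1)) = 1.6999124
u_A = s / sqrt(n) = 1.6999124 / sqrt(11) = 0.51254287
u_B1 = 0.702 / sqrt(6) = 0.2865903
u_B2 = 1.224 / sqrt(6) = 0.49969591
u_B3 = 0.899 / sqrt(3) = 0.51903789
uc = sqrt(0.51254287^2 + 0.2865903^2 + 0.49969591^2 + 0.51903789^2) = 0.92947863
U = k * uc = 2.58 * 0.92947863
U = 2.3981

2.3981


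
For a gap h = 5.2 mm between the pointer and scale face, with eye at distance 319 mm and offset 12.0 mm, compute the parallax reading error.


error = h * offset / d
= 5.2 * 12.0 / 319
= 0.1956

0.1956


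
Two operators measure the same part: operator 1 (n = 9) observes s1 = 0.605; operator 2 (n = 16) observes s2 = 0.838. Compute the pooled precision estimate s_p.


s_p = sqrt(((n1-1)*s1^2 + (n2-1)*s2^2) / (n1+n2-2))
numerator = (9-1)*0.605^2 + (16-1)*0.838^2 = 2.9282 + 10.53366 = 13.46186
denominator = 9 + 16 - 2 = 23
s_p^2 = 13.46186 / 23 = 0.58529826
s_p = sqrt(0.58529826) = 0.7650

0.7650


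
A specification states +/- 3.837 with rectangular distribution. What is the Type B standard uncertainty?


u_B = half_width / sqrt(3)
u_B = 3.837 / 1.7320508
u_B = 2.2153

2.2153


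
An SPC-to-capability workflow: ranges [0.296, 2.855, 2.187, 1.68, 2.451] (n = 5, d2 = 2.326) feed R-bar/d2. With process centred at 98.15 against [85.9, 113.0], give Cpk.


R_bar = (0.296 + 2.855 + 2.187 + 1.68 + 2.451) / 5 = 1.8938
sigma = R_bar / d2 = 1.8938 / 2.326 = 0.81418745
Cp = (USL - LSL)/(6*sigma) = (113.0 - 85.9)/(6*0.81418745) = 5.5475
Cpu = (113.0 - 98.15)/(3*0.81418745) = 6.0797
Cpl = (98.15 - 85.9)/(3*0.81418745) = 5.0152
Cpk = min(Cpu, Cpl) = 5.0152

5.0152


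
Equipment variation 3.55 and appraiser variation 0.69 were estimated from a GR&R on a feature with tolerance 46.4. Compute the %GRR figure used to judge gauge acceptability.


GRR = sqrt(EV^2 + AV^2) = sqrt(3.55^2 + 0.69^2) = 3.6164347
%GRR = GRR / tol * 100 = 3.6164347 / 46.4 * 100
%GRR = 7.7940

7.7940


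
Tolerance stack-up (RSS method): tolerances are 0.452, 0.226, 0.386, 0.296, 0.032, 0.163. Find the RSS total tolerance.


RSS = sqrt(0.452^2 + 0.226^2 + 0.386^2 + 0.296^2 + 0.032^2 + 0.163^2)
= sqrt(0.519585)
= 0.7208

0.7208


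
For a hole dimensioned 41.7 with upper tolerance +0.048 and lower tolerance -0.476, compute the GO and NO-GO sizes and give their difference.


GO = nominal - lower_tol (smallest hole = maximum material condition)
GO = 41.7 - 0.476 = 41.224
NO-GO = nominal + upper_tol (largest hole = least material condition)
NO-GO = 41.7 + 0.048 = 41.748
spread = NO-GO - GO = 41.748 - 41.224 = 0.5240

0.5240


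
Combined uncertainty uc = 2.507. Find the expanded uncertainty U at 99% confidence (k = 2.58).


U = k * uc
U = 2.58 * 2.507
U = 6.4681

6.4681


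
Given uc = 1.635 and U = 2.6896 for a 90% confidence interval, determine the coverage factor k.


k = U / uc
k = 2.6896 / 1.635
k = 1.645

1.645


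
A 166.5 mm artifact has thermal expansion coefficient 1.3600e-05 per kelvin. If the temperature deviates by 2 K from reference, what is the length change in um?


dL = L * alpha * dT
= 166.5 * 1.3600e-05 * 2
= 0.0045288 mm
dL_um = 0.0045288 * 1000 = 4.5288 um

4.5288


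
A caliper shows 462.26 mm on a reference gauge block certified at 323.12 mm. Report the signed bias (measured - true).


Systematic error = measured - true
= 462.26 - 323.12
= 139.1400

139.1400


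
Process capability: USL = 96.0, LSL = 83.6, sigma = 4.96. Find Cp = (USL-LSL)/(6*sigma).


Cp = (USL - LSL) / (6 * sigma)
= (96.0 - 83.6) / (6 * 4.96)
= 12.4000 / 29.7600
= 0.4167

0.4167


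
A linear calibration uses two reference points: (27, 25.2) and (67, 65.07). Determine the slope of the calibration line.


slope = (y2 - y1) / (x2 - x1)
= (65.07 - 25.2) / (67 - 27)
= 39.8700 / 40
= 0.9967

0.9967


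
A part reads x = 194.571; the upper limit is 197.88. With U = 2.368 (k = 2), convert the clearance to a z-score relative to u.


u = U / k = 2.368 / 2 = 1.184
margin = |USL - x| = |197.88 - 194.571| = 3.309
z = margin / u = 3.309 / 1.184
z = 2.7948

2.7948


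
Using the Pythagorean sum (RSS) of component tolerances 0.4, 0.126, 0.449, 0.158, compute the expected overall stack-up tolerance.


RSS = sqrt(0.4^2 + 0.126^2 + 0.449^2 + 0.158^2)
= sqrt(0.402441)
= 0.6344

0.6344


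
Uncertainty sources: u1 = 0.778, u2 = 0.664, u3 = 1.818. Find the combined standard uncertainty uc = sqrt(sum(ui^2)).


uc = sqrt(0.778^2 + 0.664^2 + 1.818^2)
uc = sqrt(4.351304)
uc = 2.0860

2.0860


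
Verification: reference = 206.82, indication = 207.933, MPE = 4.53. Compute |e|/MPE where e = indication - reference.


e = indication - reference = 207.933 - 206.82 = 1.1130
|e| = 1.1130
ratio = |e| / MPE = 1.1130 / 4.53
ratio = 0.2457

0.2457


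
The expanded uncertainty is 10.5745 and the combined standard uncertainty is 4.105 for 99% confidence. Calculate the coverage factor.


k = U / uc
k = 10.5745 / 4.105
k = 2.576

2.576


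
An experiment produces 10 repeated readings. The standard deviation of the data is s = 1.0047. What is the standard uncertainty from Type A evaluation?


u_A = s / sqrt(n)
u_A = 1.0047 / sqrt(10)
u_A = 1.0047 / 3.1622777
u_A = 0.3177

0.3177


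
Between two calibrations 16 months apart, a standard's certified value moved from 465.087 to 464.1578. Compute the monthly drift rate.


rate = (v2 - v1) / months
= (464.1578 - 465.087) / 16
= -0.9292 / 16
= -0.0581

-0.0581


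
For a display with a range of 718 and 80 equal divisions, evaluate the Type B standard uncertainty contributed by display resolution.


resolution = range / divisions
resolution = 718 / 80 = 8.975
u_res = resolution / (2*sqrt(3))
u_res = 8.975 / 3.4641016
u_res = 2.5909

2.5909


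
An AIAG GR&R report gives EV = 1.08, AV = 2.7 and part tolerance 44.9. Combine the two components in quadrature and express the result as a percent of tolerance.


GRR = sqrt(EV^2 + AV^2) = sqrt(1.08^2 + 2.7^2) = 2.907989
%GRR = GRR / tol * 100 = 2.907989 / 44.9 * 100
%GRR = 6.4766

6.4766


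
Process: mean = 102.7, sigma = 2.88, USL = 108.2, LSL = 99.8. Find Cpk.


Cpu = (USL - mean) / (3*sigma) = (108.2 - 102.7) / (3*2.88) = 0.6366
Cpl = (mean - LSL) / (3*sigma) = (102.7 - 99.8) / (3*2.88) = 0.3356
Cpk = min(Cpu, Cpl) = 0.3356

0.3356


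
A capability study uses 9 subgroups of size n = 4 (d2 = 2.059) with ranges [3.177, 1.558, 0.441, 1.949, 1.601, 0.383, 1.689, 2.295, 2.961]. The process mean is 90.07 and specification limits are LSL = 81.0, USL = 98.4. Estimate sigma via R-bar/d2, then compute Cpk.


R_bar = (3.177 + 1.558 + 0.441 + 1.949 + 1.601 + 0.383 + 1.689 + 2.295 + 2.961) / 9 = 1.7837778
sigma = R_bar / d2 = 1.7837778 / 2.059 = 0.8663321
Cp = (USL - LSL)/(6*sigma) = (98.4 - 81.0)/(6*0.8663321) = 3.3474
Cpu = (98.4 - 90.07)/(3*0.8663321) = 3.2051
Cpl = (90.07 - 81.0)/(3*0.8663321) = 3.4898
Cpk = min(Cpu, Cpl) = 3.2051

3.2051


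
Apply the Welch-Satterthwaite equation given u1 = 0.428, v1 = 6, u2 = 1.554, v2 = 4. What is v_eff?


uc = sqrt(u1^2 + u2^2) = sqrt(0.428^2 + 1.554^2) = 1.6118623
v_eff = uc^4 / (u1^4/v1 + u2^4/v2)
= 1.6118623^4 / (0.428^4/6 + 1.554^4/4)
= 6.750124 / 1.4635476
v_eff = 4.6122

4.6122


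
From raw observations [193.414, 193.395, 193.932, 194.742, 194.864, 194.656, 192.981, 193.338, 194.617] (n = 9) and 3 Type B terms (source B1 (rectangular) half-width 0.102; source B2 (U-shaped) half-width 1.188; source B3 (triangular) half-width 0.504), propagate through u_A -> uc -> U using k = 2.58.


mean = (193.414 + 193.395 + 193.932 + 194.742 + 194.864 + 194.656 + 192.981 + 193.338 + 194.617) / 9 = 193.9932222
s = sqrt(sum((x - mean)^2)/(n-1)) = 0.73300081
u_A = s / sqrt(n) = 0.73300081 / sqrt(9) = 0.2443336
u_B1 = 0.102 / sqrt(3) = 0.058889727
u_B2 = 1.188 / sqrt(2) = 0.84004286
u_B3 = 0.504 / sqrt(6) = 0.20575714
uc = sqrt(0.2443336^2 + 0.058889727^2 + 0.84004286^2 + 0.20575714^2) = 0.90065249
U = k * uc = 2.58 * 0.90065249
U = 2.3237

2.3237


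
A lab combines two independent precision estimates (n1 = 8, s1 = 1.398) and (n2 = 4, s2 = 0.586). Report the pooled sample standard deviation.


s_p = sqrt(((n1-1)*s1^2 + (n2-1)*s2^2) / (n1+n2-2))
numerator = (8-1)*1.398^2 + (4-1)*0.586^2 = 13.680828 + 1.030188 = 14.711016
denominator = 8 + 4 - 2 = 10
s_p^2 = 14.711016 / 10 = 1.4711016
s_p = sqrt(1.4711016) = 1.2129

1.2129


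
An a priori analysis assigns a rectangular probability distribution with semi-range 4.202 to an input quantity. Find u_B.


u_B = half_width / sqrt(3)
u_B = 4.202 / 1.7320508
u_B = 2.4260

2.4260


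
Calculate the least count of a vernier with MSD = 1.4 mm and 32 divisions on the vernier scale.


LC = MSD / n_div
= 1.4 / 32
= 0.0437

0.0437


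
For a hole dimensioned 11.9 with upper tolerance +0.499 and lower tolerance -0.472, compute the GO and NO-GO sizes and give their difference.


GO = nominal - lower_tol (smallest hole = maximum material condition)
GO = 11.9 - 0.472 = 11.428
NO-GO = nominal + upper_tol (largest hole = least material condition)
NO-GO = 11.9 + 0.499 = 12.399
spread = NO-GO - GO = 12.399 - 11.428 = 0.9710

0.9710


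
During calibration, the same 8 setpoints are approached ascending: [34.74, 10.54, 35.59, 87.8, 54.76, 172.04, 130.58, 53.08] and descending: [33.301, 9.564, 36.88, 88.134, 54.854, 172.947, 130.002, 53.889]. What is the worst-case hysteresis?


|34.74 - 33.301| = 1.4390
|10.54 - 9.564| = 0.9760
|35.59 - 36.88| = 1.2900
|87.8 - 88.134| = 0.3340
|54.76 - 54.854| = 0.0940
|172.04 - 172.947| = 0.9070
|130.58 - 130.002| = 0.5780
|53.08 - 53.889| = 0.8090
hysteresis = max(diffs) = 1.4390

1.4390


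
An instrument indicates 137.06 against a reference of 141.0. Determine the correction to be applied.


Correction = standard - reading
= 141.0 - 137.06
= 3.9400

3.9400


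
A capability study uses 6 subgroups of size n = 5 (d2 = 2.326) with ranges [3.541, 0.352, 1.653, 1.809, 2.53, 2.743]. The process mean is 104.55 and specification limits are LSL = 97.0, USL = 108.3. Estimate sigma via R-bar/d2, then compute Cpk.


R_bar = (3.541 + 0.352 + 1.653 + 1.809 + 2.53 + 2.743) / 6 = 2.1046667
sigma = R_bar / d2 = 2.1046667 / 2.326 = 0.90484381
Cp = (USL - LSL)/(6*sigma) = (108.3 - 97.0)/(6*0.90484381) = 2.0814
Cpu = (108.3 - 104.55)/(3*0.90484381) = 1.3815
Cpl = (104.55 - 97.0)/(3*0.90484381) = 2.7813
Cpk = min(Cpu, Cpl) = 1.3815

1.3815


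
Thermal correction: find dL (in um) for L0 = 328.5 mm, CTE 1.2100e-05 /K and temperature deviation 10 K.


dL = L * alpha * dT
= 328.5 * 1.2100e-05 * 10
= 0.0397485 mm
dL_um = 0.0397485 * 1000 = 39.7485 um

39.7485
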